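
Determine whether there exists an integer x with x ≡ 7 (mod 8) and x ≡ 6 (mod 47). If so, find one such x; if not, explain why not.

The moduli 8 and 47 are coprime, so by the Chinese Remainder Theorem a unique solution modulo 376 exists.
Any solution of the first congruence is x = 7 + 8t; substituting into the second, 8t ≡ 6 − 7 ≡ 46 (mod 47).
Note 8·6 = 48 ≡ 1 (mod 47) (as 48 − 1 = 1·47), so 8⁻¹ ≡ 6.
Multiplying by 6: t ≡ 6·46 = 276 ≡ 41 (mod 47).
Taking t = 41 gives x = 7 + 8·41 = 335.
Check: 335 mod 8 = 7, 335 mod 47 = 6. ✓

x = 335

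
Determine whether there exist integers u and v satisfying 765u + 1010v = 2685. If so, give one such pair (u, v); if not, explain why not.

Since gcd(765, 1010) = 5 and 2685 = 5·537, Bézout's identity guarantees a solution.
Dividing through by 5 reduces the equation to 153u + 202v = 537.
Euclidean algorithm: 202 = 1·153 + 49, 153 = 3·49 + 6, 49 = 8·6 + 1, 6 = 6·1 + 0.
Unwinding: 1 = 49 − 8·6 = 49 − 8·(153 − 3·49) = −8·153 + 25·49 = −8·153 + 25·(202 − 1·153) = 25·202 − 33·153, i.e. 153·(-33) + 202·25 = 1.
Multiplying through by 537: u = (-33)·537 = -17721, v = 25·537 = 13425 is a solution.
Shifting by a multiple of (202, −153) keeps it a solution: u = -17721 + 88·202 = 55, v = 13425 − 88·153 = -39.
Indeed 765·55 + 1010·(-39) = 42075 − 39390 = 2685.

u = 55, v = -39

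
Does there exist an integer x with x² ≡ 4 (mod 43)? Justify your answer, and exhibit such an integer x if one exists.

Take x = 2. Then 2² = 4, and since 0 ≤ 4 < 43 this is already reduced: 2² ≡ 4 (mod 43).

x = 2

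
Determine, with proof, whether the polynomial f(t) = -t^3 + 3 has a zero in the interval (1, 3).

f(1) = 2 and f(3) = -24, which have opposite signs.
f is continuous everywhere (it is a polynomial), in particular on [1, 3].
By the Intermediate Value Theorem, f takes the value 0 somewhere in the open interval.

Yes, f has a root in the interval.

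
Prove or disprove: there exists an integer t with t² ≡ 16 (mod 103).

t = 99 works: 99² = 9801, and 9801 − 16 = 9785 = 95·103.

t = 99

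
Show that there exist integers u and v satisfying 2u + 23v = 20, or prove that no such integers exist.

2 and 23 are coprime, so 2u + 23v ranges over all of ℤ.
Dividing repeatedly: 23 = 11·2 + 1, 2 = 2·1 + 0.
Back-substituting, 1 = 23 − 11·2; that is, 2·(-11) + 23·1 = 1.
Multiplying through by 20: u = (-11)·20 = -220, v = 1·20 = 20 is a solution.
Shifting by a multiple of (23, −2) keeps it a solution: u = -220 + 10·23 = 10, v = 20 − 10·2 = 0.
Check: 2·10 + 23·0 = 20 + 0 = 20. ✓

u = 10, v = 0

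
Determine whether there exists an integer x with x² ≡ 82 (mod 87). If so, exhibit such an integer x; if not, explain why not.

Take x = 71. Then 71² = 5041 = 57·87 + 82, so 71² ≡ 82 (mod 87).

x = 71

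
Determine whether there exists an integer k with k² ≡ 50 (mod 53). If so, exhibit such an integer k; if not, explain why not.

No, no such integer exists.

53 is prime, so by Euler's criterion 50 is a square mod 53 iff 50^((53−1)/2) = 50^26 ≡ 1 (mod 53).
Repeated squaring mod 53: 50^2 = 2500 ≡ 9; 50^4 ≡ 9² = 81 ≡ 28; 50^8 ≡ 28² = 784 ≡ 42; 50^16 ≡ 42² = 1764 ≡ 15.
Since 26 = 16 + 8 + 2, 50^26 ≡ 15 · 42 · 9; multiplying out mod 53: 15·42 = 630 ≡ 47, then 47·9 = 423 ≡ 52. Thus 50^26 ≡ 52 ≡ −1 (mod 53).
By Euler's criterion 50 is a quadratic non-residue mod 53: no k satisfies k² ≡ 50 (mod 53).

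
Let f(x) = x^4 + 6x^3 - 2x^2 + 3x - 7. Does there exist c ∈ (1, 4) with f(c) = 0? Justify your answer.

f(1) = 1 and f(4) = 613, both positive, so a sign-change argument is unavailable; we show f keeps this sign on the whole interval.
Shift to the endpoint 1: with x = 1 + u (0 < u < 3), one computes f(1 + u) = u^4 + 10u^3 + 22u^2 + 21u + 1.
All 5 nonzero coefficients of this polynomial in u are positive; hence for u > 0 the value is a sum of positive terms (the constant 1 among them).
So f is strictly positive on (1, 4); no root exists in the interval.

No such root exists.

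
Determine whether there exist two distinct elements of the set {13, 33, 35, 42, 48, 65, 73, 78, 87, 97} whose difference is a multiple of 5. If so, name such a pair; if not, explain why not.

13 mod 5 = 3 and 33 mod 5 = 3, so 33 − 13 = 20 = 4·5.

Yes: 13 and 33.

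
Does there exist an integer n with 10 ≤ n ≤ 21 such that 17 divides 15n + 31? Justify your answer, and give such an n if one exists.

No, no such integer n in that range exists.

At n = 10, 15·10 + 31 = 181 ≡ 11 (mod 17), and each step in n adds 15, giving residues 11, 9, 7, 5, 3, 1, 16, 14, 12, 10, 8, 6 for n = 10, 11, …, 21.
None is 0, so 17 never divides 15n + 31 on this range.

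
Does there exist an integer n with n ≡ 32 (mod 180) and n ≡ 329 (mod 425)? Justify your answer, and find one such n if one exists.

Reduce both congruences modulo 5, which divides 180 and 425: they say n ≡ 32 (mod 5) and n ≡ 329 (mod 5).
These are incompatible: 32 − 329 = -297 is not divisible by 5.
Hence the system has no solution.

No, no such integer exists.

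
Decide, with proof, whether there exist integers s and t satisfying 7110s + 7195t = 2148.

There are no such integers.

Any value of 7110s + 7195t is a multiple of gcd(7110, 7195) = 5.
But 2148 = 5·429 + 3, so 5 ∤ 2148.
Hence no integers s, t satisfy the equation.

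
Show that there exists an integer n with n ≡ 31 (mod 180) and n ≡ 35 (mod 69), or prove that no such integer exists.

No such integer exists.

gcd(180, 69) = 3. If n ≡ 31 (mod 180) and n ≡ 35 (mod 69), then n ≡ 31 (mod 3) and n ≡ 35 (mod 3).
These are incompatible: 31 − 35 = -4 is not divisible by 3.
Hence the system has no solution.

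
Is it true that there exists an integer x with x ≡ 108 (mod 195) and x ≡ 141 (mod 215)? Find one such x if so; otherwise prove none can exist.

Both moduli are multiples of 5 = gcd(195, 215), so any solution would satisfy x ≡ 108 and x ≡ 141 modulo 5 simultaneously.
However 108 ≡ 3 and 141 ≡ 1 (mod 5), and 3 ≠ 1.
Therefore no such x exists.

There is no such integer.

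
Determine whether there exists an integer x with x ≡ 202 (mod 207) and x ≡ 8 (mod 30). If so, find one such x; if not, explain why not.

Both moduli are multiples of 3 = gcd(207, 30), so any solution would satisfy x ≡ 202 and x ≡ 8 modulo 3 simultaneously.
However 202 ≡ 1 and 8 ≡ 2 (mod 3), and 1 ≠ 2.
Hence the system has no solution.

There is no such integer.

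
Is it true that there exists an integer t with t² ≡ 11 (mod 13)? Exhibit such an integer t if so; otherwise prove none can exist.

There is no such integer.

Computing t² mod 13 for t = 0, 1, …, 6 (enough, by the symmetry t ↦ 13 − t) gives 0, 1, 4, 9, 3, 12, 10.
The set of squares mod 13 is therefore {0, 1, 3, 4, 9, 10, 12}, which does not contain 11.
Hence no integer t has t² ≡ 11 (mod 13).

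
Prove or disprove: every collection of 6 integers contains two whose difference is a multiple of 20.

Consider the 6 integers 60, 61, …, 65. They lie in distinct residue classes modulo 20, since 6 ≤ 20.
The differences between them range over 1, …, 5, none of which is divisible by 20.

No, the set {60, 61, 62, 63, 64, 65} is a counterexample.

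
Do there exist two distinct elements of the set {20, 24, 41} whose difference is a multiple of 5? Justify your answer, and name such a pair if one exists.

No such pair exists.

Reduce each element modulo 5: 20↦0, 24↦4, 41↦1.
No residue repeats among the 3 elements, so no pair has difference ≡ 0 (mod 5).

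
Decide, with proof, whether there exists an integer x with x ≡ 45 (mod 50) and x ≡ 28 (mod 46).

Reduce both congruences modulo 2, which divides 50 and 46: they say x ≡ 45 (mod 2) and x ≡ 28 (mod 2).
However 45 ≡ 1 and 28 ≡ 0 (mod 2), and 1 ≠ 0.
So no integer satisfies both congruences.

No, no such integer exists.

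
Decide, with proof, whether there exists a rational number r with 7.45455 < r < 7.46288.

Look for a denominator N such that an integer falls strictly between N·7.45455 and N·7.46288. N = 13 works: 13·7.45455 = 96.90915 < 97 < 97.01744 = 13·7.46288.
Hence 97/13 is a rational number with 7.45455 < 97/13 < 7.46288.

r = 97/13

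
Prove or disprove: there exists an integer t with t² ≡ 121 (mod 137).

Take t = 11. Then 11² = 121, and since 0 ≤ 121 < 137 this is already reduced: 11² ≡ 121 (mod 137).

t = 11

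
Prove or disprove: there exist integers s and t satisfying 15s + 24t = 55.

Any value of 15s + 24t is a multiple of gcd(15, 24) = 3.
But 55 is not a multiple of 3 (it leaves remainder 1).
Therefore 15s + 24t = 55 has no solution in integers.

No such integers exist.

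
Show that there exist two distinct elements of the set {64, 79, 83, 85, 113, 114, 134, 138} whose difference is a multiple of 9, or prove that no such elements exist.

Residues mod 9: 64↦1, 79↦7, 83↦2, 85↦4, 113↦5, 114↦6, 134↦8, 138↦3.
These 8 residues are pairwise different, hence no difference of two elements is divisible by 9.

No such pair exists.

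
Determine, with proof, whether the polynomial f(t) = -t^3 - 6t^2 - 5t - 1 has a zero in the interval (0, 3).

The endpoint values f(0) = -1 and f(3) = -97 are both negative. Claim: f(t) < 0 for every t in (0, 3).
Every nonzero coefficient of f(t) = -t^3 - 6t^2 - 5t - 1 is negative; for t > 0 each term then has that sign, and the constant term -1 is strictly negative.
Therefore f(t) < 0 throughout (0, 3), and f has no zero there.

No.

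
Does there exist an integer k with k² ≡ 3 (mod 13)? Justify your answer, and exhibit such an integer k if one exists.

Take k = 9. Then 9² = 81 = 6·13 + 3, so 9² ≡ 3 (mod 13).

k = 9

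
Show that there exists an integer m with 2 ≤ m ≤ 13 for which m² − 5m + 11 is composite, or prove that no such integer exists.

m = 13

At m = 13: 13² − 5·13 + 11 = 115 = 5·23, which is composite.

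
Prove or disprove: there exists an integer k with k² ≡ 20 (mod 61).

k = 52 works: 52² = 2704, and 2704 − 20 = 2684 = 44·61.

k = 52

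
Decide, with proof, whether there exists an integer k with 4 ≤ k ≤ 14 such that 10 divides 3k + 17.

For k = 4, 5, …, 10 the values 29, 32, 35, 38, 41, 44, 47 are not multiples of 10. k = 11 works, since 3·11 + 17 = 50 = 5·10.

k = 11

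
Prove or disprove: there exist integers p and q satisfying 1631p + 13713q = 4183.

gcd(1631, 13713) = 7, so every integer of the form 1631p + 13713q is a multiple of 7.
However 4183 leaves remainder 4 on division by 7.
Hence no integers p, q satisfy the equation.

No such integers exist.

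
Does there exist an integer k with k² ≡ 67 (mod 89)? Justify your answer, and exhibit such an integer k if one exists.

Take k = 44. Then 44² = 1936 = 21·89 + 67, so 44² ≡ 67 (mod 89).

k = 44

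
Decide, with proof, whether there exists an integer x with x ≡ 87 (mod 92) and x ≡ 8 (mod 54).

No such integer exists.

gcd(92, 54) = 2. If x ≡ 87 (mod 92) and x ≡ 8 (mod 54), then x ≡ 87 (mod 2) and x ≡ 8 (mod 2).
These are incompatible: 87 − 8 = 79 is not divisible by 2.
Therefore no such x exists.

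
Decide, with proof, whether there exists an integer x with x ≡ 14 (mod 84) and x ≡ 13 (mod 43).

The moduli 84 and 43 are coprime, so by the Chinese Remainder Theorem a unique solution modulo 3612 exists.
Any solution of the first congruence is x = 14 + 84t; substituting into the second, 84t ≡ 13 − 14 ≡ 42 (mod 43).
84 ≡ 41 (mod 43), so this reads 41t ≡ 42 (mod 43). To invert 41 modulo 43: 43 = 1·41 + 2, 41 = 20·2 + 1, 2 = 2·1 + 0, and unwinding, 1 = 41 − 20·2 = 41 − 20·(43 − 1·41) = −20·43 + 21·41. Thus 41⁻¹ ≡ 21 (mod 43).
Therefore t ≡ 21·42 = 882 ≡ 22 (mod 43).
Taking t = 22 gives x = 14 + 84·22 = 1862.
Check: 1862 mod 84 = 14, 1862 mod 43 = 13. ✓

x = 1862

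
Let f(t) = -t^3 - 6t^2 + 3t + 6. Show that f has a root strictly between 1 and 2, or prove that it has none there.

Yes, f has a root in the interval.

f(1) = 2 and f(2) = -20, which have opposite signs.
Since f is a polynomial it is continuous on [1, 2].
By the Intermediate Value Theorem f must vanish at some point of (1, 2).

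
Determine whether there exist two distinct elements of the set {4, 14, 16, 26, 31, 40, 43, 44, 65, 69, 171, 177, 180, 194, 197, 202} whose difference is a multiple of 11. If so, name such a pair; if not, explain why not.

Reduce each element mod 11: 4↦4, 14↦3, 16↦5, 26↦4, 31↦9, 40↦7, 43↦10, 44↦0, 65↦10, 69↦3, 171↦6, 177↦1, 180↦4, 194↦7, 197↦10, 202↦4. The residue 4 repeats (at 4 and 26), and 26 − 4 = 22 = 2·11.

The pair (4, 26) works.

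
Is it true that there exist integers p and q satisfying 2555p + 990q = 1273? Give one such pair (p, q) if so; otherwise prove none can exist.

Any value of 2555p + 990q is a multiple of gcd(2555, 990) = 5.
But 1273 is not a multiple of 5 (it leaves remainder 3).
So the equation is unsolvable over ℤ.

No such integers exist.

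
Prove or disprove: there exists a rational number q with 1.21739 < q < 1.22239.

Multiplying by 9: 9·1.21739 = 10.95651 and 9·1.22239 = 11.00151, so the integer 11 lies strictly between them.
Hence 11/9 is a rational number with 1.21739 < 11/9 < 1.22239.

q = 11/9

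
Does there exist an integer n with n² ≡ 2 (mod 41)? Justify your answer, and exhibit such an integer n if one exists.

Take n = 17. Then 17² = 289 = 7·41 + 2, so 17² ≡ 2 (mod 41).

n = 17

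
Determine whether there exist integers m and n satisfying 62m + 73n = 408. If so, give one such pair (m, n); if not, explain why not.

m = 16, n = -8

Since gcd(62, 73) = 1, every integer is an integer combination of 62 and 73.
Dividing repeatedly: 73 = 1·62 + 11, 62 = 5·11 + 7, 11 = 1·7 + 4, 7 = 1·4 + 3, 4 = 1·3 + 1, 3 = 3·1 + 0.
Back-substituting, 1 = 4 − 1·3 = 4 − (7 − 1·4) = −7 + 2·4 = −7 + 2·(11 − 1·7) = 2·11 − 3·7 = 2·11 − 3·(62 − 5·11) = −3·62 + 17·11 = −3·62 + 17·(73 − 1·62) = 17·73 − 20·62; that is, 62·(-20) + 73·17 = 1.
Scaling by 408 gives the particular solution (m, n) = (-8160, 6936).
The general solution is m = -8160 + 73k, n = 6936 − 62k; taking k = 112 gives the smaller pair m = 16, n = -8.
Check: 62·16 + 73·(-8) = 992 − 584 = 408. ✓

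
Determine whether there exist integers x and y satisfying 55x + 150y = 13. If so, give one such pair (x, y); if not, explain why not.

Both 55 and 150 are divisible by gcd(55, 150) = 5, hence so is any combination 55x + 150y.
But 13 = 5·2 + 3, so 5 ∤ 13.
Therefore 55x + 150y = 13 has no solution in integers.

No such integers exist.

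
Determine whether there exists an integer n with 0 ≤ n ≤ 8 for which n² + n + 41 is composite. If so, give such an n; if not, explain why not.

The values for n = 0, 1, …, 8 are 41, 43, 47, 53, 61, 71, 83, 97, 113, and each of these is prime.
So no value in the range makes the expression composite.

There is no such integer n in that range.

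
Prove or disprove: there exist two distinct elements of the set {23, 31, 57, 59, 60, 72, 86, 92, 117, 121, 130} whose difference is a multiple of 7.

The pair (23, 72) works.

Reduce each element mod 7: 23↦2, 31↦3, 57↦1, 59↦3, 60↦4, 72↦2, 86↦2, 92↦1, 117↦5, 121↦2, 130↦4. The residue 2 repeats (at 23 and 72), and 72 − 23 = 49 = 7·7.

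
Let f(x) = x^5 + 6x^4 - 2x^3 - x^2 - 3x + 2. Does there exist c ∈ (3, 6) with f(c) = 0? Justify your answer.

No such root exists.

The endpoint values f(3) = 659 and f(6) = 15068 are both positive. Claim: f(x) > 0 for every x in (3, 6).
Shift to the endpoint 3: with x = 3 + u (0 < u < 3), one computes f(3 + u) = u^5 + 21u^4 + 160u^3 + 575u^2 + 990u + 659.
The nonzero coefficients here are all positive, so for u > 0 every term is positive (or zero), and the constant term 659 is strictly positive.
So f is strictly positive on (3, 6); no root exists in the interval.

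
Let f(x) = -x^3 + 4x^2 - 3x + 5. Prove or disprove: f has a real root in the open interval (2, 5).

Yes, f has a root in the interval.

f(2) = 7 and f(5) = -35, which have opposite signs.
Since f is a polynomial it is continuous on [2, 5].
By the Intermediate Value Theorem, f takes the value 0 somewhere in the open interval.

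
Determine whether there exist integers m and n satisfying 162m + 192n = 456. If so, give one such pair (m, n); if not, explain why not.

gcd(162, 192) = 6, and 6 divides 456, so integer solutions exist.
Dividing through by 6 reduces the equation to 27m + 32n = 76.
Dividing repeatedly: 32 = 1·27 + 5, 27 = 5·5 + 2, 5 = 2·2 + 1, 2 = 2·1 + 0.
Back-substituting, 1 = 5 − 2·2 = 5 − 2·(27 − 5·5) = −2·27 + 11·5 = −2·27 + 11·(32 − 1·27) = 11·32 − 13·27; that is, 27·(-13) + 32·11 = 1.
Scaling by 76 gives the particular solution (m, n) = (-988, 836).
Adding 31·32 to m and subtracting 31·27 from n gives the tidier solution (4, -1).
Indeed 162·4 + 192·(-1) = 648 − 192 = 456.

m = 4, n = -1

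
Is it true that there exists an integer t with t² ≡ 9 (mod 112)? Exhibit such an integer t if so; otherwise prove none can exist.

t = 59

t = 59 works: 59² = 3481, and 3481 − 9 = 3472 = 31·112.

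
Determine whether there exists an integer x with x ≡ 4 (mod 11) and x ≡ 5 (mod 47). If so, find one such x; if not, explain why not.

x = 334

Since 11 and 47 share no common factor, CRT says the pair of congruences has a solution (unique mod 517).
Write x = 4 + 11t and require 4 + 11t ≡ 5 (mod 47), i.e. 11t ≡ 1 (mod 47).
To invert 11 modulo 47: 47 = 4·11 + 3, 11 = 3·3 + 2, 3 = 1·2 + 1, 2 = 2·1 + 0, and unwinding, 1 = 3 − 1·2 = 3 − (11 − 3·3) = −11 + 4·3 = −11 + 4·(47 − 4·11) = 4·47 − 17·11. Thus 11⁻¹ ≡ -17 ≡ 30 (mod 47).
Multiplying by 30: t ≡ 30·1 = 30 (mod 47).
Taking t = 30 gives x = 4 + 11·30 = 334.
Check: 334 mod 11 = 4, 334 mod 47 = 5. ✓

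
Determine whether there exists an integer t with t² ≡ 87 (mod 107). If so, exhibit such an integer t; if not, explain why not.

Take t = 27. Then 27² = 729 = 6·107 + 87, so 27² ≡ 87 (mod 107).

t = 27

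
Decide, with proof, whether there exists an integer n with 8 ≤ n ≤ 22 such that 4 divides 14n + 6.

n = 9

n = 9 works, since 14·9 + 6 = 132 = 33·4.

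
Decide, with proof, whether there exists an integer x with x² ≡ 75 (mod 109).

x = 82

x = 82 works: 82² = 6724, and 6724 − 75 = 6649 = 61·109.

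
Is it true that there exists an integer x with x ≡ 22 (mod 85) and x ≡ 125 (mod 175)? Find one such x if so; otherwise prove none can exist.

gcd(85, 175) = 5. If x ≡ 22 (mod 85) and x ≡ 125 (mod 175), then x ≡ 22 (mod 5) and x ≡ 125 (mod 5).
These are incompatible: 22 − 125 = -103 is not divisible by 5.
Therefore no such x exists.

There is no such integer.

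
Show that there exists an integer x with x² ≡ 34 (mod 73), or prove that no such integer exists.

There is no such integer.

73 is prime, so by Euler's criterion 34 is a square mod 73 iff 34^((73−1)/2) = 34^36 ≡ 1 (mod 73).
Repeated squaring mod 73: 34^2 = 1156 ≡ 61; 34^4 ≡ 61² = 3721 ≡ 71; 34^8 ≡ 71² = 5041 ≡ 4; 34^16 ≡ 4² = 16 ≡ 16; 34^32 ≡ 16² = 256 ≡ 37.
Since 36 = 32 + 4, 34^36 ≡ 37 · 71; multiplying out mod 73: 37·71 = 2627 ≡ 72. Thus 34^36 ≡ 72 ≡ −1 (mod 73).
The value −1 means 34 is a non-residue modulo 73, so x² ≡ 34 (mod 73) is impossible.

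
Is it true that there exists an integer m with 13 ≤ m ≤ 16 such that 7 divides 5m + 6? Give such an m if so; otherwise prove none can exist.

For m = 13, 14, 15, 16 the values of 5m + 6 modulo 7 are 1, 6, 4, 2 respectively.
None is 0, so 7 never divides 5m + 6 on this range.

No, no such integer m in that range exists.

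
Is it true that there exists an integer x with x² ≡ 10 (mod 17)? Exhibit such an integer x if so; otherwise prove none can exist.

Since (17 − x)² ≡ x² (mod 17), it suffices to square x = 0, 1, …, 8: the residues are 0, 1, 4, 9, 16, 8, 2, 15, 13.
So the quadratic residues mod 17 are {0, 1, 2, 4, 8, 9, 13, 15, 16}, and 10 is not among them.
Therefore x² ≡ 10 (mod 17) has no solution.

There is no such integer.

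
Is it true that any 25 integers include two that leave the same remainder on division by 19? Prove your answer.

Each integer lies in one of the 19 residue classes modulo 19.
Since 25 > 19, two of the 25 integers must share a residue class by the pigeonhole principle; call them a and b.
That is, a and b leave the same remainder on division by 19, as claimed.

True.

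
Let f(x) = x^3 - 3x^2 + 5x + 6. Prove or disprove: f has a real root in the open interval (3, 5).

No.

f(3) = 21 and f(5) = 81, both positive.
The derivative f'(x) = 3x^2 - 6x + 5 is a quadratic with discriminant (-6)² − 4·3·5 = -24 < 0; it never vanishes, so it is always positive (sign of the leading coefficient).
Hence f is strictly increasing on ℝ, and in particular on [3, 5]. A strictly monotone function with same-sign endpoint values stays positive on the whole interval, so f has no zero in (3, 5).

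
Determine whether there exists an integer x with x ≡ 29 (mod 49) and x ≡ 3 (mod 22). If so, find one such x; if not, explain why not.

Since 49 and 22 share no common factor, CRT says the pair of congruences has a solution (unique mod 1078).
Any solution of the first congruence is x = 29 + 49t; substituting into the second, 49t ≡ 3 − 29 ≡ 18 (mod 22).
49 ≡ 5 (mod 22), so this reads 5t ≡ 18 (mod 22). Invert 5 mod 22 by the Euclidean algorithm: 22 = 4·5 + 2, 5 = 2·2 + 1, 2 = 2·1 + 0; back-substituting, 1 = 5 − 2·2 = 5 − 2·(22 − 4·5) = −2·22 + 9·5. Hence 5·9 ≡ 1, so 5⁻¹ ≡ 9 (mod 22).
Therefore t ≡ 9·18 = 162 ≡ 8 (mod 22).
Taking t = 8 gives x = 29 + 49·8 = 421.
Verify: 421 = 8·49 + 29 and 421 = 19·22 + 3. ✓

x = 421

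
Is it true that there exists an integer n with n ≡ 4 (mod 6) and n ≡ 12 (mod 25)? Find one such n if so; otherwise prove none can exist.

n = 112

Since 6 and 25 share no common factor, CRT says the pair of congruences has a solution (unique mod 150).
Write n = 4 + 6t and require 4 + 6t ≡ 12 (mod 25), i.e. 6t ≡ 8 (mod 25).
To invert 6 modulo 25: 25 = 4·6 + 1, 6 = 6·1 + 0, and unwinding, 1 = 25 − 4·6. Thus 6⁻¹ ≡ -4 ≡ 21 (mod 25).
Multiplying by 21: t ≡ 21·8 = 168 ≡ 18 (mod 25).
With t = 18: n = 4 + 6·18 = 112.
Indeed 112 ≡ 4 (mod 6) and 112 ≡ 12 (mod 25).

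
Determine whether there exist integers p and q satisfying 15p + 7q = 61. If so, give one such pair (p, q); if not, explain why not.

p = 5, q = -2

Since gcd(15, 7) = 1, every integer is an integer combination of 15 and 7.
Euclidean algorithm: 15 = 2·7 + 1, 7 = 7·1 + 0.
Unwinding: 1 = 15 − 2·7, i.e. 15·1 + 7·(-2) = 1.
Scaling by 61 gives the particular solution (p, q) = (61, -122).
The general solution is p = 61 + 7k, q = -122 − 15k; taking k = -8 gives the smaller pair p = 5, q = -2.
Check: 15·5 + 7·(-2) = 75 − 14 = 61. ✓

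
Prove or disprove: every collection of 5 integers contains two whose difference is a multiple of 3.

Partition the integers by their residue mod 3; there are 3 classes.
With 5 integers and only 3 classes, the pigeonhole principle forces two of them, say a and b, into the same class.
Then a ≡ b (mod 3), i.e. 3 ∣ (a − b).

Yes.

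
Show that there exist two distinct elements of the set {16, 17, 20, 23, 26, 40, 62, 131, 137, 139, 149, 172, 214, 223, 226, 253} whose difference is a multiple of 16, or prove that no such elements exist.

Reduce each element modulo 16: 16↦0, 17↦1, 20↦4, 23↦7, 26↦10, 40↦8, 62↦14, 131↦3, 137↦9, 139↦11, 149↦5, 172↦12, 214↦6, 223↦15, 226↦2, 253↦13.
These 16 residues are pairwise different, hence no difference of two elements is divisible by 16.

No such pair exists.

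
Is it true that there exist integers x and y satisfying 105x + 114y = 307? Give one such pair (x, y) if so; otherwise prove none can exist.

gcd(105, 114) = 3, so every integer of the form 105x + 114y is a multiple of 3.
However 307 leaves remainder 1 on division by 3.
So the equation is unsolvable over ℤ.

No such integers exist.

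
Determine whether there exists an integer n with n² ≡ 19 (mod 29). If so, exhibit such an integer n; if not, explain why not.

No, no such integer exists.

29 is prime, so by Euler's criterion 19 is a square mod 29 iff 19^((29−1)/2) = 19^14 ≡ 1 (mod 29).
Squaring successively (mod 29): 19^2 = 361 ≡ 13; 19^4 ≡ 13² = 169 ≡ 24; 19^8 ≡ 24² = 576 ≡ 25.
Since 14 = 8 + 4 + 2, 19^14 ≡ 25 · 24 · 13; multiplying out mod 29: 25·24 = 600 ≡ 20, then 20·13 = 260 ≡ 28. Thus 19^14 ≡ 28 ≡ −1 (mod 29).
By Euler's criterion 19 is a quadratic non-residue mod 29: no n satisfies n² ≡ 19 (mod 29).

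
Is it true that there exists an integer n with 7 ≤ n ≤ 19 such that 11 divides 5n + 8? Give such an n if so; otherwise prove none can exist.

n = 16

n = 16 works, since 5·16 + 8 = 88 = 8·11.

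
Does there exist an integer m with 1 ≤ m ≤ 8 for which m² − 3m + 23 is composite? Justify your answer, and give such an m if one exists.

At m = 7: 7² − 3·7 + 23 = 51 = 3·17, which is composite.

m = 7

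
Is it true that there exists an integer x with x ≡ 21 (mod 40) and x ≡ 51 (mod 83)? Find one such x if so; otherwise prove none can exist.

x = 2541

Since 40 and 83 share no common factor, CRT says the pair of congruences has a solution (unique mod 3320).
Any solution of the first congruence is x = 21 + 40t; substituting into the second, 40t ≡ 51 − 21 ≡ 30 (mod 83).
Note 40·27 = 1080 ≡ 1 (mod 83) (as 1080 − 1 = 13·83), so 40⁻¹ ≡ 27.
Therefore t ≡ 27·30 = 810 ≡ 63 (mod 83).
Taking t = 63 gives x = 21 + 40·63 = 2541.
Verify: 2541 = 63·40 + 21 and 2541 = 30·83 + 51. ✓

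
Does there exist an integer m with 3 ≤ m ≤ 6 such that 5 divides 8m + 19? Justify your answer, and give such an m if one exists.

No such integer m in that range exists.

At m = 3, 8·3 + 19 = 43 ≡ 3 (mod 5), and each step in m adds 8 ≡ 3 (mod 5), giving residues 3, 1, 4, 2 for m = 3, 4, 5, 6.
The residue 0 does not occur, so no m in [3, 6] makes 8m + 19 a multiple of 5.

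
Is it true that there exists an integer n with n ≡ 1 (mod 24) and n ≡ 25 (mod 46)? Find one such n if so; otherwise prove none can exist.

n = 25

The moduli are not coprime: gcd(24, 46) = 2. Compatibility requires 2 ∣ (25 − 1) = 24, which holds, so solutions exist.
Step through n = 1, 1 + 24, 1 + 2·24, …: the values 1, 25 reduce mod 46 to 1, 25. The value 25 hits 25.
Indeed 25 ≡ 1 (mod 24) and 25 ≡ 25 (mod 46).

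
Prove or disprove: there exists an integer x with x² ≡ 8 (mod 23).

x = 13

x = 13 works: 13² = 169, and 169 − 8 = 161 = 7·23.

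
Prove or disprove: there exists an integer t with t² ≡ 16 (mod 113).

Take t = 4. Then 4² = 16, and since 0 ≤ 16 < 113 this is already reduced: 4² ≡ 16 (mod 113).

t = 4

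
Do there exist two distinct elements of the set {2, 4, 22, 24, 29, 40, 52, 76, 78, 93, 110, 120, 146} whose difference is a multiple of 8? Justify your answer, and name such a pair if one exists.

2 and 146 are such a pair.

Reduce each element mod 8: 2↦2, 4↦4, 22↦6, 24↦0, 29↦5, 40↦0, 52↦4, 76↦4, 78↦6, 93↦5, 110↦6, 120↦0, 146↦2. The residue 2 repeats (at 2 and 146), and 146 − 2 = 144 = 18·8.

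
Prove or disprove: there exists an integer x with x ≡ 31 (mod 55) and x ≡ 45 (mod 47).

x = 2066

Since 55 and 47 share no common factor, CRT says the pair of congruences has a solution (unique mod 2585).
Any solution of the first congruence is x = 31 + 55t; substituting into the second, 55t ≡ 45 − 31 ≡ 14 (mod 47).
55 ≡ 8 (mod 47), so this reads 8t ≡ 14 (mod 47). Note 8·6 = 48 ≡ 1 (mod 47) (as 48 − 1 = 1·47), so 8⁻¹ ≡ 6.
Therefore t ≡ 6·14 = 84 ≡ 37 (mod 47).
Taking t = 37 gives x = 31 + 55·37 = 2066.
Indeed 2066 ≡ 31 (mod 55) and 2066 ≡ 45 (mod 47).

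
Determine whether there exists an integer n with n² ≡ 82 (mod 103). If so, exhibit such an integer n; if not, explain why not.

n = 59

n = 59 works: 59² = 3481, and 3481 − 82 = 3399 = 33·103.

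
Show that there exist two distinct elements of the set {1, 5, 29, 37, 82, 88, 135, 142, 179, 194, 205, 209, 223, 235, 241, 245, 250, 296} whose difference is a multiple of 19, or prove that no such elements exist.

Two integers differ by a multiple of 19 exactly when they have the same residue mod 19. The residues are 1↦1, 5↦5, 29↦10, 37↦18, 82↦6, 88↦12, 135↦2, 142↦9, 179↦8, 194↦4, 205↦15, 209↦0, 223↦14, 235↦7, 241↦13, 245↦17, 250↦3, 296↦11.
These 18 residues are pairwise different, hence no difference of two elements is divisible by 19.

No, no such pair exists.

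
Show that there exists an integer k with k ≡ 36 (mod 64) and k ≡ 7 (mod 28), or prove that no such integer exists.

Reduce both congruences modulo 4, which divides 64 and 28: they say k ≡ 36 (mod 4) and k ≡ 7 (mod 4).
But 36 mod 4 = 0 while 7 mod 4 = 3, a contradiction.
Hence the system has no solution.

No, no such integer exists.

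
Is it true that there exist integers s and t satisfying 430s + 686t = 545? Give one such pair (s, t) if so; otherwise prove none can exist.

No, no such integers exist.

gcd(430, 686) = 2, so every integer of the form 430s + 686t is a multiple of 2.
However 545 leaves remainder 1 on division by 2.
Hence no integers s, t satisfy the equation.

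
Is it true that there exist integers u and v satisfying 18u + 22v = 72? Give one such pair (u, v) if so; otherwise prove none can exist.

gcd(18, 22) = 2, and 2 divides 72, so integer solutions exist.
Dividing through by 2 reduces the equation to 9u + 11v = 36.
Run the Euclidean algorithm on 11 and 9: 11 = 1·9 + 2, 9 = 4·2 + 1, 2 = 2·1 + 0.
Working back up the chain: 1 = 9 − 4·2 = 9 − 4·(11 − 1·9) = −4·11 + 5·9. So 9·5 + 11·(-4) = 1.
Scaling by 36 gives the particular solution (u, v) = (180, -144).
Subtracting 16·11 from u and adding 16·9 to v gives the tidier solution (4, 0).
Check: 18·4 + 22·0 = 72 + 0 = 72. ✓

u = 4, v = 0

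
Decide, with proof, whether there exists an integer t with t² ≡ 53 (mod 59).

t = 42 works: 42² = 1764, and 1764 − 53 = 1711 = 29·59.

t = 42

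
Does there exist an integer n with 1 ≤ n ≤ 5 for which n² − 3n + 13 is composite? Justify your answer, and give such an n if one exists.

The values for n = 1, 2, …, 5 are 11, 11, 13, 17, 23, and each of these is prime.
So no value in the range makes the expression composite.

No such integer n in that range exists.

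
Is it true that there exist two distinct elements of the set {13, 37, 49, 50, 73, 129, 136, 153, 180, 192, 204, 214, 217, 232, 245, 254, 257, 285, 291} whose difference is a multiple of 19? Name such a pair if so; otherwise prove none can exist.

Residues mod 19: 13↦13, 37↦18, 49↦11, 50↦12, 73↦16, 129↦15, 136↦3, 153↦1, 180↦9, 192↦2, 204↦14, 214↦5, 217↦8, 232↦4, 245↦17, 254↦7, 257↦10, 285↦0, 291↦6.
These 19 residues are pairwise different, hence no difference of two elements is divisible by 19.

There is no such pair.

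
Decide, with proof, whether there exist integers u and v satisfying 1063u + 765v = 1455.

u = 105, v = -144

Since gcd(1063, 765) = 1, every integer is an integer combination of 1063 and 765.
Euclidean algorithm: 1063 = 1·765 + 298, 765 = 2·298 + 169, 298 = 1·169 + 129, 169 = 1·129 + 40, 129 = 3·40 + 9, 40 = 4·9 + 4, 9 = 2·4 + 1, 4 = 4·1 + 0.
Working back up the chain: 1 = 9 − 2·4 = 9 − 2·(40 − 4·9) = −2·40 + 9·9 = −2·40 + 9·(129 − 3·40) = 9·129 − 29·40 = 9·129 − 29·(169 − 1·129) = −29·169 + 38·129 = −29·169 + 38·(298 − 1·169) = 38·298 − 67·169 = 38·298 − 67·(765 − 2·298) = −67·765 + 172·298 = −67·765 + 172·(1063 − 1·765) = 172·1063 − 239·765. So 1063·172 + 765·(-239) = 1.
Times 1455: 1063·250260 + 765·(-347745) = 1455, so (250260, -347745) solves it.
Shifting by a multiple of (765, −1063) keeps it a solution: u = 250260 − 327·765 = 105, v = -347745 + 327·1063 = -144.
Indeed 1063·105 + 765·(-144) = 111615 − 110160 = 1455.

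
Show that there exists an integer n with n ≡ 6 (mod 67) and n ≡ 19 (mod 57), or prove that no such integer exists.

The moduli 67 and 57 are coprime, so by the Chinese Remainder Theorem a unique solution modulo 3819 exists.
Write n = 6 + 67t and require 6 + 67t ≡ 19 (mod 57), i.e. 67t ≡ 13 (mod 57).
67 ≡ 10 (mod 57), so this reads 10t ≡ 13 (mod 57). Invert 10 mod 57 by the Euclidean algorithm: 57 = 5·10 + 7, 10 = 1·7 + 3, 7 = 2·3 + 1, 3 = 3·1 + 0; back-substituting, 1 = 7 − 2·3 = 7 − 2·(10 − 1·7) = −2·10 + 3·7 = −2·10 + 3·(57 − 5·10) = 3·57 − 17·10. Hence 10·(-17) ≡ 1, so 10⁻¹ ≡ -17 ≡ 40 (mod 57).
Therefore t ≡ 40·13 = 520 ≡ 7 (mod 57).
With t = 7: n = 6 + 67·7 = 475.
Indeed 475 ≡ 6 (mod 67) and 475 ≡ 19 (mod 57).

n = 475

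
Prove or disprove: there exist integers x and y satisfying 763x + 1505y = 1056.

Both 763 and 1505 are divisible by gcd(763, 1505) = 7, hence so is any combination 763x + 1505y.
However 1056 leaves remainder 6 on division by 7.
Therefore 763x + 1505y = 1056 has no solution in integers.

No, no such integers exist.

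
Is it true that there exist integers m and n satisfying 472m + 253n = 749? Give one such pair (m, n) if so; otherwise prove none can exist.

m = 164, n = -303

Since gcd(472, 253) = 1, every integer is an integer combination of 472 and 253.
Euclidean algorithm: 472 = 1·253 + 219, 253 = 1·219 + 34, 219 = 6·34 + 15, 34 = 2·15 + 4, 15 = 3·4 + 3, 4 = 1·3 + 1, 3 = 3·1 + 0.
Unwinding: 1 = 4 − 1·3 = 4 − (15 − 3·4) = −15 + 4·4 = −15 + 4·(34 − 2·15) = 4·34 − 9·15 = 4·34 − 9·(219 − 6·34) = −9·219 + 58·34 = −9·219 + 58·(253 − 1·219) = 58·253 − 67·219 = 58·253 − 67·(472 − 1·253) = −67·472 + 125·253, i.e. 472·(-67) + 253·125 = 1.
Times 749: 472·(-50183) + 253·93625 = 749, so (-50183, 93625) solves it.
Shifting by a multiple of (253, −472) keeps it a solution: m = -50183 + 199·253 = 164, n = 93625 − 199·472 = -303.
Indeed 472·164 + 253·(-303) = 77408 − 76659 = 749.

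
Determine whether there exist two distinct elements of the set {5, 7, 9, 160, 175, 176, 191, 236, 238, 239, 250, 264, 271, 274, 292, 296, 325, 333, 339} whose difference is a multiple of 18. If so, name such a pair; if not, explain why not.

Yes: 5 and 239.

Both 5 and 239 leave remainder 5 on division by 18; their difference 234 = 13·18 is a multiple of 18.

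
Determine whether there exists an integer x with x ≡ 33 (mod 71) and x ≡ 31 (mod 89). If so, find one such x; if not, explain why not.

x = 743

Since 71 and 89 share no common factor, CRT says the pair of congruences has a solution (unique mod 6319).
Any solution of the first congruence is x = 33 + 71t; substituting into the second, 71t ≡ 31 − 33 ≡ 87 (mod 89).
To invert 71 modulo 89: 89 = 1·71 + 18, 71 = 3·18 + 17, 18 = 1·17 + 1, 17 = 17·1 + 0, and unwinding, 1 = 18 − 1·17 = 18 − (71 − 3·18) = −71 + 4·18 = −71 + 4·(89 − 1·71) = 4·89 − 5·71. Thus 71⁻¹ ≡ -5 ≡ 84 (mod 89).
Therefore t ≡ 84·87 = 7308 ≡ 10 (mod 89).
With t = 10: x = 33 + 71·10 = 743.
Indeed 743 ≡ 33 (mod 71) and 743 ≡ 31 (mod 89).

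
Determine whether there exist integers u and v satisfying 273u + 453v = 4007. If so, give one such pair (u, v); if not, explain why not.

No such integers exist.

gcd(273, 453) = 3, so every integer of the form 273u + 453v is a multiple of 3.
But 4007 is not a multiple of 3 (it leaves remainder 2).
So the equation is unsolvable over ℤ.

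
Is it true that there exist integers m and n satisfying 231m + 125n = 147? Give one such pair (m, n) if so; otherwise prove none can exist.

m = 12, n = -21

231 and 125 are coprime, so 231m + 125n ranges over all of ℤ.
Euclidean algorithm: 231 = 1·125 + 106, 125 = 1·106 + 19, 106 = 5·19 + 11, 19 = 1·11 + 8, 11 = 1·8 + 3, 8 = 2·3 + 2, 3 = 1·2 + 1, 2 = 2·1 + 0.
Working back up the chain: 1 = 3 − 1·2 = 3 − (8 − 2·3) = −8 + 3·3 = −8 + 3·(11 − 1·8) = 3·11 − 4·8 = 3·11 − 4·(19 − 1·11) = −4·19 + 7·11 = −4·19 + 7·(106 − 5·19) = 7·106 − 39·19 = 7·106 − 39·(125 − 1·106) = −39·125 + 46·106 = −39·125 + 46·(231 − 1·125) = 46·231 − 85·125. So 231·46 + 125·(-85) = 1.
Multiplying through by 147: m = 46·147 = 6762, n = (-85)·147 = -12495 is a solution.
Shifting by a multiple of (125, −231) keeps it a solution: m = 6762 − 54·125 = 12, n = -12495 + 54·231 = -21.
Indeed 231·12 + 125·(-21) = 2772 − 2625 = 147.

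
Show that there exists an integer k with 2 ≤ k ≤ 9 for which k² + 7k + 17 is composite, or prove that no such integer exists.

k = 5

At k = 5: 5² + 7·5 + 17 = 77 = 7·11, which is composite.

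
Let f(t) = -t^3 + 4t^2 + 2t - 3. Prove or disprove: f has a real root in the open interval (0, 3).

Such a root exists.

f(0) = -3 and f(3) = 12, which have opposite signs.
f is continuous everywhere (it is a polynomial), in particular on [0, 3].
By the Intermediate Value Theorem f must vanish at some point of (0, 3).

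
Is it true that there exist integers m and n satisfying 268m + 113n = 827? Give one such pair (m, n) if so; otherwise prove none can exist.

Since gcd(268, 113) = 1, every integer is an integer combination of 268 and 113.
Run the Euclidean algorithm on 268 and 113: 268 = 2·113 + 42, 113 = 2·42 + 29, 42 = 1·29 + 13, 29 = 2·13 + 3, 13 = 4·3 + 1, 3 = 3·1 + 0.
Working back up the chain: 1 = 13 − 4·3 = 13 − 4·(29 − 2·13) = −4·29 + 9·13 = −4·29 + 9·(42 − 1·29) = 9·42 − 13·29 = 9·42 − 13·(113 − 2·42) = −13·113 + 35·42 = −13·113 + 35·(268 − 2·113) = 35·268 − 83·113. So 268·35 + 113·(-83) = 1.
Multiplying through by 827: m = 35·827 = 28945, n = (-83)·827 = -68641 is a solution.
The general solution is m = 28945 + 113k, n = -68641 − 268k; taking k = -256 gives the smaller pair m = 17, n = -33.
Indeed 268·17 + 113·(-33) = 4556 − 3729 = 827.

m = 17, n = -33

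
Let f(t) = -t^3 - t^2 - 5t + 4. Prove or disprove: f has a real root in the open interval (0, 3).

f(0) = 4 and f(3) = -47, which have opposite signs.
As a polynomial, f is continuous on every closed interval.
By the Intermediate Value Theorem, f takes the value 0 somewhere in the open interval.

Yes, f has a root in the interval.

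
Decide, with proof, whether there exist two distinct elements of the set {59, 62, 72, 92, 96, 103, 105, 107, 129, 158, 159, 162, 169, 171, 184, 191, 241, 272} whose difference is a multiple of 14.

The pair (59, 129) works.

Reduce each element mod 14: 59↦3, 62↦6, 72↦2, 92↦8, 96↦12, 103↦5, 105↦7, 107↦9, 129↦3, 158↦4, 159↦5, 162↦8, 169↦1, 171↦3, 184↦2, 191↦9, 241↦3, 272↦6. The residue 3 repeats (at 59 and 129), and 129 − 59 = 70 = 5·14.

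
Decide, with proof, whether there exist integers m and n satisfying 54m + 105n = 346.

gcd(54, 105) = 3, so every integer of the form 54m + 105n is a multiple of 3.
But 346 = 3·115 + 1, so 3 ∤ 346.
Hence no integers m, n satisfy the equation.

There are no such integers.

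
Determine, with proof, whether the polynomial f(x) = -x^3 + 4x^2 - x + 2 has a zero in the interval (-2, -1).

f(-2) = 28 and f(-1) = 8, both positive, so a sign-change argument is unavailable; we show f keeps this sign on the whole interval.
Substitute x = -1 − u, where 0 < u < 1 on the interval. Expanding, f(-1 − u) = u^3 + 7u^2 + 12u + 8.
All 4 nonzero coefficients of this polynomial in u are positive; hence for u > 0 the value is a sum of positive terms (the constant 8 among them).
Therefore f(x) > 0 throughout (-2, -1), and f has no zero there.

No such root exists.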